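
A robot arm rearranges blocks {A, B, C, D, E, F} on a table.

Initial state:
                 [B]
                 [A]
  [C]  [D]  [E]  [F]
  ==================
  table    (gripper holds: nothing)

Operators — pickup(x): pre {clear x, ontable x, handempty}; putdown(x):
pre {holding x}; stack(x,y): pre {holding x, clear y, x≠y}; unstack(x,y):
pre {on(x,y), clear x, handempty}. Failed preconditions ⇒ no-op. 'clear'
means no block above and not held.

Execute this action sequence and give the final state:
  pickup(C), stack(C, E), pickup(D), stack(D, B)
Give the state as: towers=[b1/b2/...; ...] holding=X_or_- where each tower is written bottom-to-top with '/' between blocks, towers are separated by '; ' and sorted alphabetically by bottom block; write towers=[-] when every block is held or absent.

towers=[E/C; F/A/B/D] holding=-

step 1 (pickup(C)): towers=[D; E; F/A/B] holding=C
step 2 (stack(C, E)): towers=[D; E/C; F/A/B] holding=-
step 3 (pickup(D)): towers=[E/C; F/A/B] holding=D
step 4 (stack(D, B)): towers=[E/C; F/A/B/D] holding=-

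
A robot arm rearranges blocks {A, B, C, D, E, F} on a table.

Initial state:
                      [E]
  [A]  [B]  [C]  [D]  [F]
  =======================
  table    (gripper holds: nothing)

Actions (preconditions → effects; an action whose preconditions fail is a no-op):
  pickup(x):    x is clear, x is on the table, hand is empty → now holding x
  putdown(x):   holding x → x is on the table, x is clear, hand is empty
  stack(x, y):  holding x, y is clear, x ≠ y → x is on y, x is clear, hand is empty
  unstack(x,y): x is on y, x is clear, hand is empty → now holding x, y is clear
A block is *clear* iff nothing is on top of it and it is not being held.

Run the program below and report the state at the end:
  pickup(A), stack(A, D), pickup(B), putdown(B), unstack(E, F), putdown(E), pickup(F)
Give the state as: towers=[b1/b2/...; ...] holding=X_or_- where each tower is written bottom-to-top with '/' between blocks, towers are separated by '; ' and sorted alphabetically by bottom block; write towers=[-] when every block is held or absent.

step 1 (pickup(A)): towers=[B; C; D; F/E] holding=A
step 2 (stack(A, D)): towers=[B; C; D/A; F/E] holding=-
step 3 (pickup(B)): towers=[C; D/A; F/E] holding=B
step 4 (putdown(B)): towers=[B; C; D/A; F/E] holding=-
step 5 (unstack(E, F)): towers=[B; C; D/A; F] holding=E
step 6 (putdown(E)): towers=[B; C; D/A; E; F] holding=-
step 7 (pickup(F)): towers=[B; C; D/A; E] holding=F

towers=[B; C; D/A; E] holding=F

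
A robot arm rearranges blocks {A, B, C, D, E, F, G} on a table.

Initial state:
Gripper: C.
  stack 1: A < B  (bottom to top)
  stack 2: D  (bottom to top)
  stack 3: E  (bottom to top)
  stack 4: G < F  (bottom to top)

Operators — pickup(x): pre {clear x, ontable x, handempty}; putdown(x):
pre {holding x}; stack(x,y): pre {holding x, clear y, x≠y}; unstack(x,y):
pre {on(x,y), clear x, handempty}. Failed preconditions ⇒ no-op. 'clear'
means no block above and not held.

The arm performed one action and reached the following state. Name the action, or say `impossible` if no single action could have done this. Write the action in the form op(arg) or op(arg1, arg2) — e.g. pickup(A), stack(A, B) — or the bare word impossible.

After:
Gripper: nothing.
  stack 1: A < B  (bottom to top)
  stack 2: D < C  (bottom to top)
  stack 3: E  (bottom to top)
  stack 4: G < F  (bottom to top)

target: towers=[A/B; D/C; E; G/F] holding=-
        putdown(C) → towers=[A/B; C; D; E; G/F] holding=-
       stack(C, B) → towers=[A/B/C; D; E; G/F] holding=-
       stack(C, F) → towers=[A/B; D; E; G/F/C] holding=-
       stack(C, D) → towers=[A/B; D/C; E; G/F] holding=-  ← match
       stack(C, E) → towers=[A/B; D; E/C; G/F] holding=-

stack(C, D)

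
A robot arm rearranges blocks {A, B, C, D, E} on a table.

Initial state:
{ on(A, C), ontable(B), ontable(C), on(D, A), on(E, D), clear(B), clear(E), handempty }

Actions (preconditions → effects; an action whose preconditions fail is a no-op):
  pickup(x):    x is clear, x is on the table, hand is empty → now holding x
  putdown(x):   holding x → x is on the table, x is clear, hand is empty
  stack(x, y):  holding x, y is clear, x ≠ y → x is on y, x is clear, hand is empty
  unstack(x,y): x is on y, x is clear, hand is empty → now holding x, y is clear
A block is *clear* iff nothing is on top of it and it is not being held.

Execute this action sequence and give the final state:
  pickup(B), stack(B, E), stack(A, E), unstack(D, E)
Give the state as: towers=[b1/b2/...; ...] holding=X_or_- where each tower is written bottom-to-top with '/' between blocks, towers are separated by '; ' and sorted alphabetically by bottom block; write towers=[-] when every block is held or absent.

towers=[C/A/D/E/B] holding=-

step 1 (pickup(B)): towers=[C/A/D/E] holding=B
step 2 (stack(B, E)): towers=[C/A/D/E/B] holding=-
step 3 (stack(A, E)) [no-op]: towers=[C/A/D/E/B] holding=-
step 4 (unstack(D, E)) [no-op]: towers=[C/A/D/E/B] holding=-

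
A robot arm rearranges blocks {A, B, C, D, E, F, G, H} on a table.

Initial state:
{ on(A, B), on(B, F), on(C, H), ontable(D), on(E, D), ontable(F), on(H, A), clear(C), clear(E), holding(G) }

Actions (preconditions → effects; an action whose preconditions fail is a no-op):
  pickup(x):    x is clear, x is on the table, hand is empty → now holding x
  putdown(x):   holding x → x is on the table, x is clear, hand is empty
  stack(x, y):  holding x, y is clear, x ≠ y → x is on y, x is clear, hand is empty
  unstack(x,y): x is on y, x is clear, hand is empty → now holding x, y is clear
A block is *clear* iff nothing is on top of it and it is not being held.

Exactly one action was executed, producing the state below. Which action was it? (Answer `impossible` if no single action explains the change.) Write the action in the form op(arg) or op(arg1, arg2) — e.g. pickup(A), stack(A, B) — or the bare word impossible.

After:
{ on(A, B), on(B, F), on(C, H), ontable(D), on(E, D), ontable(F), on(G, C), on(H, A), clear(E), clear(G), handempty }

stack(G, C)

target: towers=[D/E; F/B/A/H/C/G] holding=-
        putdown(G) → towers=[D/E; F/B/A/H/C; G] holding=-
       stack(G, E) → towers=[D/E/G; F/B/A/H/C] holding=-
       stack(G, C) → towers=[D/E; F/B/A/H/C/G] holding=-  ← match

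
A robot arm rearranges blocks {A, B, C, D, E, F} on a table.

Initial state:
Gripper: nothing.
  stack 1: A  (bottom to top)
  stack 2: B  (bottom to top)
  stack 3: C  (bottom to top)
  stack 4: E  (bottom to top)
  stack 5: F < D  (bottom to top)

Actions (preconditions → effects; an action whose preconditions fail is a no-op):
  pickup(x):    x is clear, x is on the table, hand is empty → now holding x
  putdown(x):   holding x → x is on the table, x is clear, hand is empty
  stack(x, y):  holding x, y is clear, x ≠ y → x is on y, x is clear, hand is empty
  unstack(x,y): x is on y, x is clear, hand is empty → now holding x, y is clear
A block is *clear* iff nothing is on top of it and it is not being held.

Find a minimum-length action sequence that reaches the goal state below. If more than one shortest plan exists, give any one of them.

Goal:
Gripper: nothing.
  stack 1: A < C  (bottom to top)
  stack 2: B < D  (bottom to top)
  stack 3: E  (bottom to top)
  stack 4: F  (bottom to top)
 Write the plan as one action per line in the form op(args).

unstack(D, F)
stack(D, B)
pickup(C)
stack(C, A)

step 1 (unstack(D, F)): towers=[A; B; C; E; F] holding=D
step 2 (stack(D, B)): towers=[A; B/D; C; E; F] holding=-
step 3 (pickup(C)): towers=[A; B/D; E; F] holding=C
step 4 (stack(C, A)): towers=[A/C; B/D; E; F] holding=-
goal check: towers=[A/C; B/D; E; F] holding=- — reached (length 4, optimal by BFS)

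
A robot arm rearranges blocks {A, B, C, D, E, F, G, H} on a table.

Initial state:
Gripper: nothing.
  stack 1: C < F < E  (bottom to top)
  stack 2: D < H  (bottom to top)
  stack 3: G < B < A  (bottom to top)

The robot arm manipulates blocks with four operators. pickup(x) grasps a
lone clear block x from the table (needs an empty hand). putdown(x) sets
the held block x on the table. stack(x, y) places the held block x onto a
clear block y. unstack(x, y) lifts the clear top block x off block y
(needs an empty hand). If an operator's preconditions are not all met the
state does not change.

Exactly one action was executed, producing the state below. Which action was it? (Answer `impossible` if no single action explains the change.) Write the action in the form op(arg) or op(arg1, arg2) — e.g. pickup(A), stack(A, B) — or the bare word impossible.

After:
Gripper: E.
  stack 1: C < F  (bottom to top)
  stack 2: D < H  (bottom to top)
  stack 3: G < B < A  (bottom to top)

target: towers=[C/F; D/H; G/B/A] holding=E
     unstack(A, B) → towers=[C/F/E; D/H; G/B] holding=A
     unstack(E, F) → towers=[C/F; D/H; G/B/A] holding=E  ← match
     unstack(H, D) → towers=[C/F/E; D; G/B/A] holding=H

unstack(E, F)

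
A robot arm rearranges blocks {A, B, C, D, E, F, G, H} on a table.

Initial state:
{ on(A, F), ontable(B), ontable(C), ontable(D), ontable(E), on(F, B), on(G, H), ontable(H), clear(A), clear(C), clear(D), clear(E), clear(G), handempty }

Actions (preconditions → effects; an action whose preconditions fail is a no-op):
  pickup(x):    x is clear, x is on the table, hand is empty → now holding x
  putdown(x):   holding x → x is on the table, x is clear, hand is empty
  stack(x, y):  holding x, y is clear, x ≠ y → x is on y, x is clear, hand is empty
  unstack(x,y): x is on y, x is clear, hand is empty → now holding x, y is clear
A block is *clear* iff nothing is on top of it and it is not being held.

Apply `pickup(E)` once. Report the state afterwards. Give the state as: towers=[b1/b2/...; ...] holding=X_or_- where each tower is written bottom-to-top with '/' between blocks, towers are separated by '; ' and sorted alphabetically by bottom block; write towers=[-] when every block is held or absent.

towers=[B/F/A; C; D; H/G] holding=E

before: towers=[B/F/A; C; D; E; H/G] holding=-
pre[pickup(E)]: clear(E) ok, ontable(E) ok, handempty ok
all met → apply pickup(E)
after:  towers=[B/F/A; C; D; H/G] holding=E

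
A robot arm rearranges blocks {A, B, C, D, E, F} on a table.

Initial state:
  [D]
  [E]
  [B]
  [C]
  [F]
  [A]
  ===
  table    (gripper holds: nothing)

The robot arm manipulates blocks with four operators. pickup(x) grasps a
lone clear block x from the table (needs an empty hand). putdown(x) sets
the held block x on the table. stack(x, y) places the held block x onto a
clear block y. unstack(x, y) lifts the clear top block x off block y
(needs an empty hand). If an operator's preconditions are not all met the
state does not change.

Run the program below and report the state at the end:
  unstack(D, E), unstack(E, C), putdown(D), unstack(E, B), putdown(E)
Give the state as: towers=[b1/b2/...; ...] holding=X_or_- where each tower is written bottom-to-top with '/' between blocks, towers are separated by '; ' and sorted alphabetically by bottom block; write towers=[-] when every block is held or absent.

step 1 (unstack(D, E)): towers=[A/F/C/B/E] holding=D
step 2 (unstack(E, C)) [no-op]: towers=[A/F/C/B/E] holding=D
step 3 (putdown(D)): towers=[A/F/C/B/E; D] holding=-
step 4 (unstack(E, B)): towers=[A/F/C/B; D] holding=E
step 5 (putdown(E)): towers=[A/F/C/B; D; E] holding=-

towers=[A/F/C/B; D; E] holding=-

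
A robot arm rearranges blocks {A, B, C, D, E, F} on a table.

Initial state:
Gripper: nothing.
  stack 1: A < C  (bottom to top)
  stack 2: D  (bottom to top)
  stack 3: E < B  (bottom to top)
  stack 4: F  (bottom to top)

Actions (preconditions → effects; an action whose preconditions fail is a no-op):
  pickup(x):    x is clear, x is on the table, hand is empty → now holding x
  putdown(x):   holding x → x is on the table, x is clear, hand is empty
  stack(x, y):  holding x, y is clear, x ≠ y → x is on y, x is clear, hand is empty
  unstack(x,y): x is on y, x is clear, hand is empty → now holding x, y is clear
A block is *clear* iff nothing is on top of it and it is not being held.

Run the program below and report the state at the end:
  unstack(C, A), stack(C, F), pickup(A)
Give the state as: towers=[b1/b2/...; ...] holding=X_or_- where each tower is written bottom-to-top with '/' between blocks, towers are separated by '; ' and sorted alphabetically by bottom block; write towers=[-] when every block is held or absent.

towers=[D; E/B; F/C] holding=A

step 1 (unstack(C, A)): towers=[A; D; E/B; F] holding=C
step 2 (stack(C, F)): towers=[A; D; E/B; F/C] holding=-
step 3 (pickup(A)): towers=[D; E/B; F/C] holding=A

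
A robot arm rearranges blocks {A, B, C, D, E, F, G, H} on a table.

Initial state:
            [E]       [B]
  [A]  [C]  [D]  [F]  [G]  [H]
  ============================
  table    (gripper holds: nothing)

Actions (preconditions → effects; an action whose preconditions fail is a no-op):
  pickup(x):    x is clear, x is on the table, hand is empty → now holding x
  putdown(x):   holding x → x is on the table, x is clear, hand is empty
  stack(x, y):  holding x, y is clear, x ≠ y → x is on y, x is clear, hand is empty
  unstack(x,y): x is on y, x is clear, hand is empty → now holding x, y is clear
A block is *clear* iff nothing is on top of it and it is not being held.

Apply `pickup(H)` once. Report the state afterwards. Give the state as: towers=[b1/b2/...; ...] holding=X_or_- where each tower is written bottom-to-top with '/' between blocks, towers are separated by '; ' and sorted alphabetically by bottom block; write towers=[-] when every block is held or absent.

towers=[A; C; D/E; F; G/B] holding=H

before: towers=[A; C; D/E; F; G/B; H] holding=-
pre[pickup(H)]: clear(H) yes, ontable(H) yes, handempty yes
all met → apply pickup(H)
after:  towers=[A; C; D/E; F; G/B] holding=H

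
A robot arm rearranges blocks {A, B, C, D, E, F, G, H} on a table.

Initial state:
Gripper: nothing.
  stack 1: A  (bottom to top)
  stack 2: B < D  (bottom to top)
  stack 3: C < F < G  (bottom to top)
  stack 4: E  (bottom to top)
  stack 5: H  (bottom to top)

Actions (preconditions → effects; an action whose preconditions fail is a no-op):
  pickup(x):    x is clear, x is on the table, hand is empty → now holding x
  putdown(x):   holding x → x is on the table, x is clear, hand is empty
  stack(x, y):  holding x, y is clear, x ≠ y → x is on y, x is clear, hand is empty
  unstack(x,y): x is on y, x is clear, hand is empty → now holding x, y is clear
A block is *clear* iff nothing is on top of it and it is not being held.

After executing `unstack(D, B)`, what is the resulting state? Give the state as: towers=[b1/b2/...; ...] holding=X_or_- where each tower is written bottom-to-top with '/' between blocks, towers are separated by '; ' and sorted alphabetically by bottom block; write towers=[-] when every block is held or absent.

before: towers=[A; B/D; C/F/G; E; H] holding=-
pre[unstack(D, B)]: on(D,B) ok, clear(D) ok, handempty ok
all met → apply unstack(D, B)
after:  towers=[A; B; C/F/G; E; H] holding=D

towers=[A; B; C/F/G; E; H] holding=D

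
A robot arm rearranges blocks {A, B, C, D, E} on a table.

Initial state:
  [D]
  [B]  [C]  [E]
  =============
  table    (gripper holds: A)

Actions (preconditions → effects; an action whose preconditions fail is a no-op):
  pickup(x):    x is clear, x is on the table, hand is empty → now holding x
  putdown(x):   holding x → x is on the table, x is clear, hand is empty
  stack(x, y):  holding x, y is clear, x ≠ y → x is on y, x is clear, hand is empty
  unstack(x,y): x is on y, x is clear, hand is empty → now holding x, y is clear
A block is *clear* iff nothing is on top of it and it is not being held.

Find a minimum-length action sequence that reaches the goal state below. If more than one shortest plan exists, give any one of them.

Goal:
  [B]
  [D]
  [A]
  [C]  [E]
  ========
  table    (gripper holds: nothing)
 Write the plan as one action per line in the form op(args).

stack(A, C)
unstack(D, B)
stack(D, A)
pickup(B)
stack(B, D)

step 1 (stack(A, C)): towers=[B/D; C/A; E] holding=-
step 2 (unstack(D, B)): towers=[B; C/A; E] holding=D
step 3 (stack(D, A)): towers=[B; C/A/D; E] holding=-
step 4 (pickup(B)): towers=[C/A/D; E] holding=B
step 5 (stack(B, D)): towers=[C/A/D/B; E] holding=-
goal check: towers=[C/A/D/B; E] holding=- — reached (length 5, optimal by BFS)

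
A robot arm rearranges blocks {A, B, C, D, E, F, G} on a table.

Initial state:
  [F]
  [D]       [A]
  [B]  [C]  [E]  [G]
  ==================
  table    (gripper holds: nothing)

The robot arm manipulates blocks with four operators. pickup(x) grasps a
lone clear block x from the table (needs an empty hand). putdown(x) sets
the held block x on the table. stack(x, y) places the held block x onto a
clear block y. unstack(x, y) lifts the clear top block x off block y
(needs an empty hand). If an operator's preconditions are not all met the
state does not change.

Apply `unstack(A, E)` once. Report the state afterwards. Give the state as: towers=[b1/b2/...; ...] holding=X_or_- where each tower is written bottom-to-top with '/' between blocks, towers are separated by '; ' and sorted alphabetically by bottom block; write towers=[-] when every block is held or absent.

before: towers=[B/D/F; C; E/A; G] holding=-
pre[unstack(A, E)]: on(A,E) ✓, clear(A) ✓, handempty ✓
all met → apply unstack(A, E)
after:  towers=[B/D/F; C; E; G] holding=A

towers=[B/D/F; C; E; G] holding=A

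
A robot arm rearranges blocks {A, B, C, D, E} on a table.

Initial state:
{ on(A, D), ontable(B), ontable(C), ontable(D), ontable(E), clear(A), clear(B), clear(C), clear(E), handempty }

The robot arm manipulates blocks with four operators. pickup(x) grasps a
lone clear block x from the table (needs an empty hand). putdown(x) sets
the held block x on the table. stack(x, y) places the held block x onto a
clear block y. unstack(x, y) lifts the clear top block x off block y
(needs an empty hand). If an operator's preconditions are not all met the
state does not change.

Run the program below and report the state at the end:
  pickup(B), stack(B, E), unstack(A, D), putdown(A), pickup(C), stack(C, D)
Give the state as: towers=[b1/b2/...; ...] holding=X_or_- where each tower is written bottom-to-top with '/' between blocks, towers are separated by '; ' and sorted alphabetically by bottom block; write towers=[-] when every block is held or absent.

step 1 (pickup(B)): towers=[C; D/A; E] holding=B
step 2 (stack(B, E)): towers=[C; D/A; E/B] holding=-
step 3 (unstack(A, D)): towers=[C; D; E/B] holding=A
step 4 (putdown(A)): towers=[A; C; D; E/B] holding=-
step 5 (pickup(C)): towers=[A; D; E/B] holding=C
step 6 (stack(C, D)): towers=[A; D/C; E/B] holding=-

towers=[A; D/C; E/B] holding=-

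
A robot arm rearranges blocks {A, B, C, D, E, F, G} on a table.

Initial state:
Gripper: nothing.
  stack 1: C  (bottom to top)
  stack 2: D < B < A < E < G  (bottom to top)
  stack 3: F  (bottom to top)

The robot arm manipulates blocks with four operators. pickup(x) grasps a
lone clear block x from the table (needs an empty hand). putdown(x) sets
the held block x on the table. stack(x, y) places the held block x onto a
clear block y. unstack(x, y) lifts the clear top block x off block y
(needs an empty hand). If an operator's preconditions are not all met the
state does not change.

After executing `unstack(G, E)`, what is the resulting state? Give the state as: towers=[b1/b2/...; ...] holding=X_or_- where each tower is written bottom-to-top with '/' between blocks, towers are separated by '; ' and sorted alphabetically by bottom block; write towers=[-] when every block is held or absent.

before: towers=[C; D/B/A/E/G; F] holding=-
pre[unstack(G, E)]: on(G,E) ok, clear(G) ok, handempty ok
all met → apply unstack(G, E)
after:  towers=[C; D/B/A/E; F] holding=G

towers=[C; D/B/A/E; F] holding=G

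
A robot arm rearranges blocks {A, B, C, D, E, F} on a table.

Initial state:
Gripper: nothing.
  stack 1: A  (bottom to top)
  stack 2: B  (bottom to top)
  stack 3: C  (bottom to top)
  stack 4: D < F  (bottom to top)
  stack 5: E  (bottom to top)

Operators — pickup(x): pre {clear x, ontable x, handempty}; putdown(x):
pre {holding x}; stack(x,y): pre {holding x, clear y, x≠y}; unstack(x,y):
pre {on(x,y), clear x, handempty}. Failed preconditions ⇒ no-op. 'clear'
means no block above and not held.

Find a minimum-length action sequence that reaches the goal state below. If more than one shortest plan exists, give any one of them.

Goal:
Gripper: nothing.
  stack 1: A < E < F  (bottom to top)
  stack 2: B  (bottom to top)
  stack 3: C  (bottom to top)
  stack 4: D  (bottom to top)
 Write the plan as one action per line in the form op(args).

step 1 (pickup(E)): towers=[A; B; C; D/F] holding=E
step 2 (stack(E, A)): towers=[A/E; B; C; D/F] holding=-
step 3 (unstack(F, D)): towers=[A/E; B; C; D] holding=F
step 4 (stack(F, E)): towers=[A/E/F; B; C; D] holding=-
goal check: towers=[A/E/F; B; C; D] holding=- — reached (length 4, optimal by BFS)

pickup(E)
stack(E, A)
unstack(F, D)
stack(F, E)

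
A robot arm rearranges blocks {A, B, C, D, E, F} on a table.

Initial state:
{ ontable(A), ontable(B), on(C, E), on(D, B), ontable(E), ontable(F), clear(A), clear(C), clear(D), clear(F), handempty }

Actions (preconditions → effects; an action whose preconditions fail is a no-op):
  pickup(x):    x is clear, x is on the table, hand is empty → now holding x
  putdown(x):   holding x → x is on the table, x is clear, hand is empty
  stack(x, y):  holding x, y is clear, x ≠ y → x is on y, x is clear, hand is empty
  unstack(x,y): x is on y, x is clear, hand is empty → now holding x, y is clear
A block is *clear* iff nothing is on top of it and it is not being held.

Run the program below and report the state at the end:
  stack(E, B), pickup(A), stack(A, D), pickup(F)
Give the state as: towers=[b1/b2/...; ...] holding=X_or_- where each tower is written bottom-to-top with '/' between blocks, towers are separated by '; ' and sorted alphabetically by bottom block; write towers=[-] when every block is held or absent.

step 1 (stack(E, B)) [no-op]: towers=[A; B/D; E/C; F] holding=-
step 2 (pickup(A)): towers=[B/D; E/C; F] holding=A
step 3 (stack(A, D)): towers=[B/D/A; E/C; F] holding=-
step 4 (pickup(F)): towers=[B/D/A; E/C] holding=F

towers=[B/D/A; E/C] holding=F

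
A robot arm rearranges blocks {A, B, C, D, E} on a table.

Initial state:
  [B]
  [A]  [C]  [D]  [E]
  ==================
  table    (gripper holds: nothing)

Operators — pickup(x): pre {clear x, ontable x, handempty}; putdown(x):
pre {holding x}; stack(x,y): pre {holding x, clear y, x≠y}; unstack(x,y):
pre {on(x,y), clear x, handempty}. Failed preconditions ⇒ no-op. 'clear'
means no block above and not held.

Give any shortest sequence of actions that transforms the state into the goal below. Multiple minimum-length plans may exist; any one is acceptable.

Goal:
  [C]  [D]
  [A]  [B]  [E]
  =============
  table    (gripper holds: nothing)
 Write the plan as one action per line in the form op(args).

step 1 (unstack(B, A)): towers=[A; C; D; E] holding=B
step 2 (putdown(B)): towers=[A; B; C; D; E] holding=-
step 3 (pickup(D)): towers=[A; B; C; E] holding=D
step 4 (stack(D, B)): towers=[A; B/D; C; E] holding=-
step 5 (pickup(C)): towers=[A; B/D; E] holding=C
step 6 (stack(C, A)): towers=[A/C; B/D; E] holding=-
goal check: towers=[A/C; B/D; E] holding=- — reached (length 6, optimal by BFS)

unstack(B, A)
putdown(B)
pickup(D)
stack(D, B)
pickup(C)
stack(C, A)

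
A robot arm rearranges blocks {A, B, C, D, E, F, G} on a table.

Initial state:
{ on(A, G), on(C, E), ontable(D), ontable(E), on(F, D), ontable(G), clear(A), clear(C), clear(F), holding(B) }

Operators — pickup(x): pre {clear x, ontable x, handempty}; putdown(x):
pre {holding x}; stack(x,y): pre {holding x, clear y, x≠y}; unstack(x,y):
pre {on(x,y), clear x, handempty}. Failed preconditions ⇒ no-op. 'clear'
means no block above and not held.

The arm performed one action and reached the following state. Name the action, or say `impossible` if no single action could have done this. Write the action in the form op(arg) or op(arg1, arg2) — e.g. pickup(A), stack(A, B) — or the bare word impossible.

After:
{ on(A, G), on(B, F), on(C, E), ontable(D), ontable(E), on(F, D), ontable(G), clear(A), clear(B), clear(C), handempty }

stack(B, F)

target: towers=[D/F/B; E/C; G/A] holding=-
        putdown(B) → towers=[B; D/F; E/C; G/A] holding=-
       stack(B, F) → towers=[D/F/B; E/C; G/A] holding=-  ← match
       stack(B, A) → towers=[D/F; E/C; G/A/B] holding=-
       stack(B, C) → towers=[D/F; E/C/B; G/A] holding=-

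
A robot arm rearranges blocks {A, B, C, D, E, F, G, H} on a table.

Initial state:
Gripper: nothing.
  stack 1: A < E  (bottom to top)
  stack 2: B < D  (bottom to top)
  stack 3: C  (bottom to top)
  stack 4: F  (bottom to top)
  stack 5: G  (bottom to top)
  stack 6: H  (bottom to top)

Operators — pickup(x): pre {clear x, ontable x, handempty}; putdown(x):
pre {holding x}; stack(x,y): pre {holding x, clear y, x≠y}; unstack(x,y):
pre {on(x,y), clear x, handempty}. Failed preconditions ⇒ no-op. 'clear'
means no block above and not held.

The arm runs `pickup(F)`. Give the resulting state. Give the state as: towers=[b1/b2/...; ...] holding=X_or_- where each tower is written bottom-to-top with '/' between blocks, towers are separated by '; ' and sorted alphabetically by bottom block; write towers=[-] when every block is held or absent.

towers=[A/E; B/D; C; G; H] holding=F

before: towers=[A/E; B/D; C; F; G; H] holding=-
pre[pickup(F)]: clear(F) ok, ontable(F) ok, handempty ok
all met → apply pickup(F)
after:  towers=[A/E; B/D; C; G; H] holding=F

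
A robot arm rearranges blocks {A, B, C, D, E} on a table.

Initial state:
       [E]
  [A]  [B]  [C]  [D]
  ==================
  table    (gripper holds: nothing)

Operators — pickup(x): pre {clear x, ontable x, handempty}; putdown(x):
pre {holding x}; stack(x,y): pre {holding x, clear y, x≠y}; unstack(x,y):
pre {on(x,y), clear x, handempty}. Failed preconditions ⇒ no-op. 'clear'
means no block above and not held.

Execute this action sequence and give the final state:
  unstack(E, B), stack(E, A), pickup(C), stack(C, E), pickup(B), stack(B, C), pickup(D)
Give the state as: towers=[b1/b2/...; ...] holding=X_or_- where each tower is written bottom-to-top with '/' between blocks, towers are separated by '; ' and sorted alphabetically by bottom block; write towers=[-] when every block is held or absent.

step 1 (unstack(E, B)): towers=[A; B; C; D] holding=E
step 2 (stack(E, A)): towers=[A/E; B; C; D] holding=-
step 3 (pickup(C)): towers=[A/E; B; D] holding=C
step 4 (stack(C, E)): towers=[A/E/C; B; D] holding=-
step 5 (pickup(B)): towers=[A/E/C; D] holding=B
step 6 (stack(B, C)): towers=[A/E/C/B; D] holding=-
step 7 (pickup(D)): towers=[A/E/C/B] holding=D

towers=[A/E/C/B] holding=D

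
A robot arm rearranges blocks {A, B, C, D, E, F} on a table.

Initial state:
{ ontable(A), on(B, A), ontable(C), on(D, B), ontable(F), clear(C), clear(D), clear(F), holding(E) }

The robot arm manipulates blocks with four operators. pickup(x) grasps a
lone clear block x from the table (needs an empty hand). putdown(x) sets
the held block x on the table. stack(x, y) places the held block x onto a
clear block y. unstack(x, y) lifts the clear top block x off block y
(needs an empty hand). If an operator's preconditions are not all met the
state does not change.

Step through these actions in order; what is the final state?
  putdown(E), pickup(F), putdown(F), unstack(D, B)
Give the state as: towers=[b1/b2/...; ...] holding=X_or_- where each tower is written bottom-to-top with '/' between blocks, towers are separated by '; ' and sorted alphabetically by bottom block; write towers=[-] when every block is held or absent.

towers=[A/B; C; E; F] holding=D

step 1 (putdown(E)): towers=[A/B/D; C; E; F] holding=-
step 2 (pickup(F)): towers=[A/B/D; C; E] holding=F
step 3 (putdown(F)): towers=[A/B/D; C; E; F] holding=-
step 4 (unstack(D, B)): towers=[A/B; C; E; F] holding=D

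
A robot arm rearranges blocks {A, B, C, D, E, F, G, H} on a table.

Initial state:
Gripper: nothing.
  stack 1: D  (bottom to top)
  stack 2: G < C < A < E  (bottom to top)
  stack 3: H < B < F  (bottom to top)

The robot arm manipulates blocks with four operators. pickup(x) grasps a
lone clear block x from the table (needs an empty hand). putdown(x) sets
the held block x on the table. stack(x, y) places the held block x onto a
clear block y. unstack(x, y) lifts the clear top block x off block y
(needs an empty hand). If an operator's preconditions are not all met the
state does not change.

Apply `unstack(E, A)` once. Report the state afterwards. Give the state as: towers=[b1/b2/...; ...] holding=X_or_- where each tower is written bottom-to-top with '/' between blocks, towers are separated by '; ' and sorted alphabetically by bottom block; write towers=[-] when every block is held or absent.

towers=[D; G/C/A; H/B/F] holding=E

before: towers=[D; G/C/A/E; H/B/F] holding=-
pre[unstack(E, A)]: on(E,A) ok, clear(E) ok, handempty ok
all met → apply unstack(E, A)
after:  towers=[D; G/C/A; H/B/F] holding=E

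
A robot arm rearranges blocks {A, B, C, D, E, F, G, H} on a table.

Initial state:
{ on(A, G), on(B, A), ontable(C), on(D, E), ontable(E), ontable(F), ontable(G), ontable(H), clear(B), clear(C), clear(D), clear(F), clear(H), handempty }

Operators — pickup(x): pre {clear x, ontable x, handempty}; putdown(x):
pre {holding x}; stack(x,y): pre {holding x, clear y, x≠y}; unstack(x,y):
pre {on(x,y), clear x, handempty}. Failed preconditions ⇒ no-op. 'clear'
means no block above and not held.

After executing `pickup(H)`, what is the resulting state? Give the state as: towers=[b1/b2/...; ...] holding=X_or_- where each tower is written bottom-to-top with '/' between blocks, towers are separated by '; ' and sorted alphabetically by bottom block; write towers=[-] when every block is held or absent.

before: towers=[C; E/D; F; G/A/B; H] holding=-
pre[pickup(H)]: clear(H) yes, ontable(H) yes, handempty yes
all met → apply pickup(H)
after:  towers=[C; E/D; F; G/A/B] holding=H

towers=[C; E/D; F; G/A/B] holding=H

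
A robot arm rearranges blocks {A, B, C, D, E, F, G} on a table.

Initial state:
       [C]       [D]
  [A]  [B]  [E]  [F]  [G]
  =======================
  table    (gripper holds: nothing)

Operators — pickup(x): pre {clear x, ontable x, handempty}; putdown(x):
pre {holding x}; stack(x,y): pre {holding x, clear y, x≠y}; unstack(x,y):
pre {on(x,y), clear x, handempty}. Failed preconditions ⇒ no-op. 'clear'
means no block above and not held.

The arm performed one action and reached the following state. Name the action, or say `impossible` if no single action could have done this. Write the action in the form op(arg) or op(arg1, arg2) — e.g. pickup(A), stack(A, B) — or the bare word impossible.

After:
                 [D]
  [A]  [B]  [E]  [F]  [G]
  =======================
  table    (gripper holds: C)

unstack(C, B)

target: towers=[A; B; E; F/D; G] holding=C
         pickup(G) → towers=[A; B/C; E; F/D] holding=G
     unstack(D, F) → towers=[A; B/C; E; F; G] holding=D
         pickup(A) → towers=[B/C; E; F/D; G] holding=A
         pickup(E) → towers=[A; B/C; F/D; G] holding=E
     unstack(C, B) → towers=[A; B; E; F/D; G] holding=C  ← match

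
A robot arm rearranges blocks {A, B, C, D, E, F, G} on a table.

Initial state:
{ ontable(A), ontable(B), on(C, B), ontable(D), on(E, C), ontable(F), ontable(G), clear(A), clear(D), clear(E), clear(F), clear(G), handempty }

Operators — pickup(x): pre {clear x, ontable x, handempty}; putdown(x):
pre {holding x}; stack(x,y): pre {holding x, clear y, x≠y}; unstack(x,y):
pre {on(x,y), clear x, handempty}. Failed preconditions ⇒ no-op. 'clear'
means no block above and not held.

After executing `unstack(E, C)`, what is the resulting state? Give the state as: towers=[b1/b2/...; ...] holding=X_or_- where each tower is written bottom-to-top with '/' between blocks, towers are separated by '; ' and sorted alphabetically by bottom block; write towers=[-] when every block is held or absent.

towers=[A; B/C; D; F; G] holding=E

before: towers=[A; B/C/E; D; F; G] holding=-
pre[unstack(E, C)]: on(E,C) ok, clear(E) ok, handempty ok
all met → apply unstack(E, C)
after:  towers=[A; B/C; D; F; G] holding=E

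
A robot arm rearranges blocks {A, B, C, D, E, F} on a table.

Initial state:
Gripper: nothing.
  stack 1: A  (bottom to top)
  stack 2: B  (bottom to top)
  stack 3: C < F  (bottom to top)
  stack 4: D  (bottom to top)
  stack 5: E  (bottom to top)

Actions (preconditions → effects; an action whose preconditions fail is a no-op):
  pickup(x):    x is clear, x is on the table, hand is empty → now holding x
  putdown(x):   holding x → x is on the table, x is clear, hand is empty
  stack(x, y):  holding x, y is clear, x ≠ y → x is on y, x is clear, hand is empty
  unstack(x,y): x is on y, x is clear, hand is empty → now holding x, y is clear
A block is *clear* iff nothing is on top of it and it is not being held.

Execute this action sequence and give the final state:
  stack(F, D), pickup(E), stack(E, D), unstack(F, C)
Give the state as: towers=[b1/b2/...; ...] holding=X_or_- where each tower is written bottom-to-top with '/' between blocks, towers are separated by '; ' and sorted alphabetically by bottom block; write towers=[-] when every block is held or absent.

towers=[A; B; C; D/E] holding=F

step 1 (stack(F, D)) [no-op]: towers=[A; B; C/F; D; E] holding=-
step 2 (pickup(E)): towers=[A; B; C/F; D] holding=E
step 3 (stack(E, D)): towers=[A; B; C/F; D/E] holding=-
step 4 (unstack(F, C)): towers=[A; B; C; D/E] holding=F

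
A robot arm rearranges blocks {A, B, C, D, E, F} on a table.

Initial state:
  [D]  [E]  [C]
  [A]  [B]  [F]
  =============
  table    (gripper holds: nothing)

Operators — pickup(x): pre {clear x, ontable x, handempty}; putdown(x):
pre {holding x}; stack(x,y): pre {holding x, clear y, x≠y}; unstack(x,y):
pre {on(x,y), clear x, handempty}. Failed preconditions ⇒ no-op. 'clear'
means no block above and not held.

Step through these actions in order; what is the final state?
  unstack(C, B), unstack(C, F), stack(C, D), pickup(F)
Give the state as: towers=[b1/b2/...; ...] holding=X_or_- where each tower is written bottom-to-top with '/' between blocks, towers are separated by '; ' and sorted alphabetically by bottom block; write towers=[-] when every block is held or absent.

step 1 (unstack(C, B)) [no-op]: towers=[A/D; B/E; F/C] holding=-
step 2 (unstack(C, F)): towers=[A/D; B/E; F] holding=C
step 3 (stack(C, D)): towers=[A/D/C; B/E; F] holding=-
step 4 (pickup(F)): towers=[A/D/C; B/E] holding=F

towers=[A/D/C; B/E] holding=F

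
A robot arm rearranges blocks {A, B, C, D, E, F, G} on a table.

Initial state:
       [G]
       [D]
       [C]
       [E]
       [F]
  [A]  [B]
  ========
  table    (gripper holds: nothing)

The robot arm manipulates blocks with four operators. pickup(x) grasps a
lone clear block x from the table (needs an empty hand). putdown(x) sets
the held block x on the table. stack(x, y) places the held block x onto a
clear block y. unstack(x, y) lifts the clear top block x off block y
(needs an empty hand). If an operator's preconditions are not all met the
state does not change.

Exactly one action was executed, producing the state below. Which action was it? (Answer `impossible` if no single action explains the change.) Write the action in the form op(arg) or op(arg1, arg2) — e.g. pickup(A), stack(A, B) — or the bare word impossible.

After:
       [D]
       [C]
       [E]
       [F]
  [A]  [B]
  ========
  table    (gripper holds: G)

unstack(G, D)

target: towers=[A; B/F/E/C/D] holding=G
     unstack(G, D) → towers=[A; B/F/E/C/D] holding=G  ← match
         pickup(A) → towers=[B/F/E/C/D/G] holding=A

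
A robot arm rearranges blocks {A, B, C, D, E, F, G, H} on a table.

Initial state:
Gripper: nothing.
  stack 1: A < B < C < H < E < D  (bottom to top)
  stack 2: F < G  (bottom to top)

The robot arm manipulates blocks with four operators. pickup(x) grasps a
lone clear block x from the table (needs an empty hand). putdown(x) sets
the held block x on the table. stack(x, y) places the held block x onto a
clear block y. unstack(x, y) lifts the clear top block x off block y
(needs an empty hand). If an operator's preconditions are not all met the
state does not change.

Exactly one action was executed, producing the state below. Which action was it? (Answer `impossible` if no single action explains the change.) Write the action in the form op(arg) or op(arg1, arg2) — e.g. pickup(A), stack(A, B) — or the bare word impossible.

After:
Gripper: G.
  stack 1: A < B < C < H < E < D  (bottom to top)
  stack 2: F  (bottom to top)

target: towers=[A/B/C/H/E/D; F] holding=G
     unstack(G, F) → towers=[A/B/C/H/E/D; F] holding=G  ← match
     unstack(D, E) → towers=[A/B/C/H/E; F/G] holding=D

unstack(G, F)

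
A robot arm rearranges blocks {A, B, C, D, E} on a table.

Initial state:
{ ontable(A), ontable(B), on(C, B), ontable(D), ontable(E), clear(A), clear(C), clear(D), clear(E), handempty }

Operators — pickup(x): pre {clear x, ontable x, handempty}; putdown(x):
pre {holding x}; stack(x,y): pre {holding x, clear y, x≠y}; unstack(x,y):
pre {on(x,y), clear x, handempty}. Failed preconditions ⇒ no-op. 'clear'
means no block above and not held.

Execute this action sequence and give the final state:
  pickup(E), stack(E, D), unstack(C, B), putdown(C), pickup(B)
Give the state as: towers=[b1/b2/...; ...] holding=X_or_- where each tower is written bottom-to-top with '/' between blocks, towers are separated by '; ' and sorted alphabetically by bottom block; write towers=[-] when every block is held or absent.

step 1 (pickup(E)): towers=[A; B/C; D] holding=E
step 2 (stack(E, D)): towers=[A; B/C; D/E] holding=-
step 3 (unstack(C, B)): towers=[A; B; D/E] holding=C
step 4 (putdown(C)): towers=[A; B; C; D/E] holding=-
step 5 (pickup(B)): towers=[A; C; D/E] holding=B

towers=[A; C; D/E] holding=B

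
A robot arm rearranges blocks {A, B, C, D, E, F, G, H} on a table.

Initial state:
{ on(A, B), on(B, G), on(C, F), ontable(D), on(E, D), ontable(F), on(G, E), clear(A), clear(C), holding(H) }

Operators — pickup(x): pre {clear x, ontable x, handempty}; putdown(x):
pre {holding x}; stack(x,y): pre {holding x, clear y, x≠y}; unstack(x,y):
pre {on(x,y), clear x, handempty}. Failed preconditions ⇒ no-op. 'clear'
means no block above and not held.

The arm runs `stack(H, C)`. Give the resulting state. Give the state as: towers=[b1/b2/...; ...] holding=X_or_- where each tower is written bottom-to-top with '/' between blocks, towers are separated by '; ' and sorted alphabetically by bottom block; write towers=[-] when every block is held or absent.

before: towers=[D/E/G/B/A; F/C] holding=H
pre[stack(H, C)]: holding(H) yes, clear(C) yes, H≠C yes
all met → apply stack(H, C)
after:  towers=[D/E/G/B/A; F/C/H] holding=-

towers=[D/E/G/B/A; F/C/H] holding=-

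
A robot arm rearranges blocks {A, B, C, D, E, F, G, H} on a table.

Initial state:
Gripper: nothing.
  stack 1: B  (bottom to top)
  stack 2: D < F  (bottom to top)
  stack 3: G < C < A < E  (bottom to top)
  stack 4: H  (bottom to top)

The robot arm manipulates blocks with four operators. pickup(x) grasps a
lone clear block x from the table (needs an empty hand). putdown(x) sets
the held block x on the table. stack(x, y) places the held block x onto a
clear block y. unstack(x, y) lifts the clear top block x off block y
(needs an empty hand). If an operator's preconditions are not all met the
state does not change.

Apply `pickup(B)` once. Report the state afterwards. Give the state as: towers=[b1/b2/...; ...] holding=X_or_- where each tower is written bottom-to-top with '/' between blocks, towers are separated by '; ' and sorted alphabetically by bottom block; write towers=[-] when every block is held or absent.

before: towers=[B; D/F; G/C/A/E; H] holding=-
pre[pickup(B)]: clear(B) yes, ontable(B) yes, handempty yes
all met → apply pickup(B)
after:  towers=[D/F; G/C/A/E; H] holding=B

towers=[D/F; G/C/A/E; H] holding=B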